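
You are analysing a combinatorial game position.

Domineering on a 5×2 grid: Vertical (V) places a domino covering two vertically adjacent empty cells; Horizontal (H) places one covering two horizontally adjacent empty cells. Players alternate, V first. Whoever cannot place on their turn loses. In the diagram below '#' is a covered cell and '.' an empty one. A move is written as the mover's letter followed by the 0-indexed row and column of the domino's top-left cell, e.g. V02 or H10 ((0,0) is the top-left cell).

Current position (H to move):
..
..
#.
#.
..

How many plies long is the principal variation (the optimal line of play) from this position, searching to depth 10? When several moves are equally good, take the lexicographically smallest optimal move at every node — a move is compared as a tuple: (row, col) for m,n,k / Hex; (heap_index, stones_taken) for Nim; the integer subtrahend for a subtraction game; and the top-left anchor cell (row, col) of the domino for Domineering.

PV length from [../../#./#./..]: 3 plies

[../../#./#./..] H move#1: H00:+1/##/../#./#./..*, H10:+1/../##/#./#./.., H40:-1/../../#./#./##
[##/../#./#./..] V move#2: V11:-1/##/.#/##/#./..*, V21:-1/##/../##/##/.., V31:-1/##/../#./##/.#
[##/.#/##/#./..] H move#3: H40:+1/##/.#/##/#./##*
[##/.#/##/#./##] end (terminal -1, V#4); searched ../../#./#./.. to 10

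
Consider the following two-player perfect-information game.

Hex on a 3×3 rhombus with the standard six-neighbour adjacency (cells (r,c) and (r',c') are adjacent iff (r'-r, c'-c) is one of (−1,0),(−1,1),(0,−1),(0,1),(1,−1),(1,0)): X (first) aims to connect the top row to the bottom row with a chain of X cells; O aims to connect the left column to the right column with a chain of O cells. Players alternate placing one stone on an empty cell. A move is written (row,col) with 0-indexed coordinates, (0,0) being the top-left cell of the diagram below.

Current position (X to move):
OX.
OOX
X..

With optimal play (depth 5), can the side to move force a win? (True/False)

ply 1, X at OX./OOX/X.. | (0,2)=+1→OXX/OOX/X..*; (2,1)=-1→OX./OOX/XX.; (2,2)=-1→OX./OOX/X.X
ply 2, O at OXX/OOX/X.. | (2,1)=-1→OXX/OOX/XO.*; (2,2)=-1→OXX/OOX/X.O
ply 3, X at OXX/OOX/XO. | (2,2)=+1→OXX/OOX/XOX*
ply 4: OXX/OOX/XOX is terminal -1 (O); from OX./OOX/X.. depth 5

X winning at [OX./OOX/X..]: True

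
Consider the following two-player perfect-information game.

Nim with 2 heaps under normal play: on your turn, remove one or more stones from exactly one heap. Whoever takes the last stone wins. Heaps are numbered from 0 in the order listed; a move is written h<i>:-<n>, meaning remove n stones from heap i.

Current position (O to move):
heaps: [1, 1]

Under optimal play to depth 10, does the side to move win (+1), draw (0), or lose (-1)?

value((1,1), O) = -1

ply 1, O at (1,1) | h0:-1=-1→(0,1)*; h1:-1=-1→(1,0)
ply 2, X at (0,1) | h1:-1=+1→(0,0)*
ply 3: (0,0) is terminal -1 (O); from (1,1) depth 10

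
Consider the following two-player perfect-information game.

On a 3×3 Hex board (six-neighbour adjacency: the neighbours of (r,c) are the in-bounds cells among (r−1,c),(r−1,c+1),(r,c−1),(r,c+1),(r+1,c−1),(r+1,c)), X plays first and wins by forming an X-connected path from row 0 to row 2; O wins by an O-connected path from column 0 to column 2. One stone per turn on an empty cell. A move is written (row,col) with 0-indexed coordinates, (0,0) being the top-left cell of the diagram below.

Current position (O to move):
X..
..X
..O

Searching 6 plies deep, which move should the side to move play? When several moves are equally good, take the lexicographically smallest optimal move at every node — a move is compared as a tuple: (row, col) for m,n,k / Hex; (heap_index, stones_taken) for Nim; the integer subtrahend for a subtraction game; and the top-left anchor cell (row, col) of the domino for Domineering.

[X../..X/..O] O move#1: (0,1):-1/XO./..X/..O, (0,2):-1/X.O/..X/..O, (1,0):-1/X../O.X/..O, (1,1):+1/X../.OX/..O*, (2,0):-1/X../..X/O.O, (2,1):-1/X../..X/.OO
[X../.OX/..O] X move#2: (0,1):-1/XX./.OX/..O*, (0,2):-1/X.X/.OX/..O, (1,0):-1/X../XOX/..O, (2,0):-1/X../.OX/X.O, (2,1):-1/X../.OX/.XO
[XX./.OX/..O] O move#3: (0,2):+1/XXO/.OX/..O*, (1,0):+1/XX./OOX/..O, (2,0):+1/XX./.OX/O.O, (2,1):+1/XX./.OX/.OO
[XXO/.OX/..O] X move#4: (1,0):-1/XXO/XOX/..O*, (2,0):-1/XXO/.OX/X.O, (2,1):-1/XXO/.OX/.XO
[XXO/XOX/..O] O move#5: (2,0):+1/XXO/XOX/O.O*, (2,1):-1/XXO/XOX/.OO
[XXO/XOX/O.O] end (terminal -1, X#6); searched X../..X/..O to 6

O's best at [X../..X/..O]: (1,1)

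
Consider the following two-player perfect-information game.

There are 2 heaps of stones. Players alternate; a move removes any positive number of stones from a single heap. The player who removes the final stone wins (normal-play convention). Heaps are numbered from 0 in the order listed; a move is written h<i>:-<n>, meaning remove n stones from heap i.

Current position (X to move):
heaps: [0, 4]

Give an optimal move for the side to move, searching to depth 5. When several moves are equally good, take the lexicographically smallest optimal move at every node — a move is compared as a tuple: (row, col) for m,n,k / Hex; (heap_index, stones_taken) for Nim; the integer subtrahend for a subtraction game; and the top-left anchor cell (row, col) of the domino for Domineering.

[(0,4)] X move#1: h1:-1:-1/(0,3), h1:-2:-1/(0,2), h1:-3:-1/(0,1), h1:-4:+1/(0,0)*
[(0,0)] end (terminal -1, O#2); searched (0,4) to 5

X's best at [(0,4)]: h1:-4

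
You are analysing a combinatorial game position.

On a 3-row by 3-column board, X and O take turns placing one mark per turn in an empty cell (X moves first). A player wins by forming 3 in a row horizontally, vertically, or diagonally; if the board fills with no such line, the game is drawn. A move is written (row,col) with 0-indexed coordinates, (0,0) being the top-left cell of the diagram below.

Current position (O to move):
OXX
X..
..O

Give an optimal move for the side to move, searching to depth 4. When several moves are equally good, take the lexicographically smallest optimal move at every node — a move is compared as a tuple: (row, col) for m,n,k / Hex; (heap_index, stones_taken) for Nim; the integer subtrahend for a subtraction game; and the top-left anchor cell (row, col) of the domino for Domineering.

ply 1, O at OXX/X../..O | (1,1)=+1→OXX/XO./..O*; (1,2)=-1→OXX/X.O/..O; (2,0)=+1→OXX/X../O.O; (2,1)=+1→OXX/X../.OO
ply 2: OXX/XO./..O is terminal -1 (X); from OXX/X../..O depth 4

O's best at [OXX/X../..O]: (1,1)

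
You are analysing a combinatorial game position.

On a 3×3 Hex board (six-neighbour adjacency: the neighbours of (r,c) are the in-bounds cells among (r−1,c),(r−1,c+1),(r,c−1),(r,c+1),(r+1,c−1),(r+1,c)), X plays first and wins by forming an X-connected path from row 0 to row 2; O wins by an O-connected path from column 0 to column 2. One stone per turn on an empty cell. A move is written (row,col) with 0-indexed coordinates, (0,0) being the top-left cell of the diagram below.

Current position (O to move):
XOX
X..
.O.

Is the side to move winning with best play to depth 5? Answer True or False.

O winning at [XOX/X../.O.]: True

[XOX/X../.O.] O move#1: (1,1):-1/XOX/XO./.O., (1,2):-1/XOX/X.O/.O., (2,0):+1/XOX/X../OO.*, (2,2):-1/XOX/X../.OO
[XOX/X../OO.] X move#2: (1,1):-1/XOX/XX./OO.*, (1,2):-1/XOX/X.X/OO., (2,2):-1/XOX/X../OOX
[XOX/XX./OO.] O move#3: (1,2):+1/XOX/XXO/OO.*, (2,2):+1/XOX/XX./OOO
[XOX/XXO/OO.] end (terminal -1, X#4); searched XOX/X../.O. to 5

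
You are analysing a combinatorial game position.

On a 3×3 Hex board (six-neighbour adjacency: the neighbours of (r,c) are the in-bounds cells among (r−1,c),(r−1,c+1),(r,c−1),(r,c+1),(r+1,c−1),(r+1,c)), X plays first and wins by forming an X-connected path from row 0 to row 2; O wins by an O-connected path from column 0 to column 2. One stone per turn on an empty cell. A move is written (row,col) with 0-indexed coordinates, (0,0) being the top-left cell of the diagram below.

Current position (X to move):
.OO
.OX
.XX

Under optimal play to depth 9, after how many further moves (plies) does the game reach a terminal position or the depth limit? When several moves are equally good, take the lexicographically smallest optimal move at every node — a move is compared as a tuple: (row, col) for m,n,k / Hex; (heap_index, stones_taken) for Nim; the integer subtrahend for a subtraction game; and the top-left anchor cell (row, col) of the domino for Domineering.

[.OO/.OX/.XX] X move#1: (0,0):-1/XOO/.OX/.XX*, (1,0):-1/.OO/XOX/.XX, (2,0):-1/.OO/.OX/XXX
[XOO/.OX/.XX] O move#2: (1,0):+1/XOO/OOX/.XX*, (2,0):+1/XOO/.OX/OXX
[XOO/OOX/.XX] end (terminal -1, X#3); searched .OO/.OX/.XX to 9

PV length from [.OO/.OX/.XX]: 2 plies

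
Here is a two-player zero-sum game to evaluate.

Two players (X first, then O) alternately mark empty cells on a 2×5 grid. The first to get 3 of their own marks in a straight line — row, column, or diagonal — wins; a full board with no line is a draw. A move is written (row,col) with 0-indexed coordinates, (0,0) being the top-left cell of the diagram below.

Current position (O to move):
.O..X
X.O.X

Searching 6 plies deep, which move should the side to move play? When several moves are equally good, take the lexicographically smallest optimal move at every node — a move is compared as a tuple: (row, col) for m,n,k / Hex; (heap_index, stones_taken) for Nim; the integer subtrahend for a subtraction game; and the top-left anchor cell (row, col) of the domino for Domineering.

O's best at [.O..X/X.O.X]: (0,2)

ply 1, O at .O..X/X.O.X | (0,0)=+0→OO..X/X.O.X; (0,2)=+1→.OO.X/X.O.X*; (0,3)=+0→.O.OX/X.O.X; (1,1)=+1→.O..X/XOO.X; (1,3)=+1→.O..X/X.OOX
ply 2, X at .OO.X/X.O.X | (0,0)=-1→XOO.X/X.O.X*; (0,3)=-1→.OOXX/X.O.X; (1,1)=-1→.OO.X/XXO.X; (1,3)=-1→.OO.X/X.OXX
ply 3, O at XOO.X/X.O.X | (0,3)=+1→XOOOX/X.O.X*; (1,1)=+1→XOO.X/XOO.X; (1,3)=+1→XOO.X/X.OOX
ply 4: XOOOX/X.O.X is terminal -1 (X); from .O..X/X.O.X depth 6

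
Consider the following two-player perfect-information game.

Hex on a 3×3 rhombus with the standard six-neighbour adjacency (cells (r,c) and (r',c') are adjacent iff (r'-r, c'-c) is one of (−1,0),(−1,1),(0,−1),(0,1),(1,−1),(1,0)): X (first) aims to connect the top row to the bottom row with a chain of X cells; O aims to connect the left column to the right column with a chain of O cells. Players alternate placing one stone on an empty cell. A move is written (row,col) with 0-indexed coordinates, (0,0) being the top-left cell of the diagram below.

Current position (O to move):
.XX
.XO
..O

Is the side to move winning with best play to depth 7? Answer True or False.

ply 1, O at .XX/.XO/..O | (0,0)=-1→OXX/.XO/..O*; (1,0)=-1→.XX/OXO/..O; (2,0)=-1→.XX/.XO/O.O; (2,1)=-1→.XX/.XO/.OO
ply 2, X at OXX/.XO/..O | (1,0)=+1→OXX/XXO/..O*; (2,0)=+1→OXX/.XO/X.O; (2,1)=+1→OXX/.XO/.XO
ply 3, O at OXX/XXO/..O | (2,0)=-1→OXX/XXO/O.O*; (2,1)=-1→OXX/XXO/.OO
ply 4, X at OXX/XXO/O.O | (2,1)=+1→OXX/XXO/OXO*
ply 5: OXX/XXO/OXO is terminal -1 (O); from .XX/.XO/..O depth 7

O winning at [.XX/.XO/..O]: False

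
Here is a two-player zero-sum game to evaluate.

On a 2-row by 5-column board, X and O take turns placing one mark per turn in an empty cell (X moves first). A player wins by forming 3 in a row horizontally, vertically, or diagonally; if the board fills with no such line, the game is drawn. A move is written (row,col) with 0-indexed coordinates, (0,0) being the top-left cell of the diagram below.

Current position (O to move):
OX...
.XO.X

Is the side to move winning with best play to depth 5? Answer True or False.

O winning at [OX.../.XO.X]: False

p1 O@[OX.../.XO.X]: (0,2)[OXO../.XO.X]+0* (0,3)[OX.O./.XO.X]+0 (0,4)[OX..O/.XO.X]+0 (1,0)[OX.../OXO.X]+0 (1,3)[OX.../.XOOX]+0
p2 X@[OXO../.XO.X]: (0,3)[OXOX./.XO.X]+0* (0,4)[OXO.X/.XO.X]+0 (1,0)[OXO../XXO.X]+0 (1,3)[OXO../.XOXX]+0
p3 O@[OXOX./.XO.X]: (0,4)[OXOXO/.XO.X]+0* (1,0)[OXOX./OXO.X]+0 (1,3)[OXOX./.XOOX]+0
p4 X@[OXOXO/.XO.X]: (1,0)[OXOXO/XXO.X]+0* (1,3)[OXOXO/.XOXX]+0
p5 O@[OXOXO/XXO.X]: (1,3)[OXOXO/XXOOX]+0*
p6 X@[OXOXO/XXOOX] terminal +0; root [OX.../.XO.X] d5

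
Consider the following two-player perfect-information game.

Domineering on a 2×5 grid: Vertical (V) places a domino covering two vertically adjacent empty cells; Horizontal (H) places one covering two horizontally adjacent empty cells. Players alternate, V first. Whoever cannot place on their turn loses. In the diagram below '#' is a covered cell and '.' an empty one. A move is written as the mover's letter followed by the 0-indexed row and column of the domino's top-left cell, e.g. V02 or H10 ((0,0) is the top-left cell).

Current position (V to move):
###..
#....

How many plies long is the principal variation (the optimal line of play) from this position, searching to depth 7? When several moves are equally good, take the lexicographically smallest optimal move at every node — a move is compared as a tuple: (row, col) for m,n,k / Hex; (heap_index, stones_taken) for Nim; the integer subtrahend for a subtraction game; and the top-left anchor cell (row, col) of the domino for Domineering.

p1 V@[###../#....]: V03[####./#..#.]+1* V04[###.#/#...#]-1
p2 H@[####./#..#.]: H11[####./####.]-1*
p3 V@[####./####.]: V04[#####/#####]+1*
p4 H@[#####/#####] terminal -1; root [###../#....] d7

PV length from [###../#....]: 3 plies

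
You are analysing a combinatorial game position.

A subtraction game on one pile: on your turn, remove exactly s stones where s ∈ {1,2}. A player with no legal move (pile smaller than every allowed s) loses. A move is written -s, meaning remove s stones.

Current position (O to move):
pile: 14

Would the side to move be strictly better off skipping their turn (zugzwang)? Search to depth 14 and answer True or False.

p1 O@[14]: -1[13]-1 -2[12]+1*
p2 X@[12]: -1[11]-1* -2[10]-1
p3 O@[11]: -1[10]-1 -2[9]+1*
p4 X@[9]: -1[8]-1* -2[7]-1
p5 O@[8]: -1[7]-1 -2[6]+1*
p6 X@[6]: -1[5]-1* -2[4]-1
p7 O@[5]: -1[4]-1 -2[3]+1*
p8 X@[3]: -1[2]-1* -2[1]-1
p9 O@[2]: -1[1]-1 -2[0]+1*
p10 X@[0] terminal -1; root [14] d14
if O skipped the turn, X would face:
~ p1 X@[14]: -1[13]-1 -2[12]+1*
~ p2 O@[12]: -1[11]-1* -2[10]-1
~ p3 X@[11]: -1[10]-1 -2[9]+1*
~ p4 O@[9]: -1[8]-1* -2[7]-1
~ p5 X@[8]: -1[7]-1 -2[6]+1*
~ p6 O@[6]: -1[5]-1* -2[4]-1
~ p7 X@[5]: -1[4]-1 -2[3]+1*
~ p8 O@[3]: -1[2]-1* -2[1]-1
~ p9 X@[2]: -1[1]-1 -2[0]+1*
~ p10 O@[0] terminal -1; root [14] d14
compare (O): move=+1 vs pass=-1

zugzwang(14, O) = False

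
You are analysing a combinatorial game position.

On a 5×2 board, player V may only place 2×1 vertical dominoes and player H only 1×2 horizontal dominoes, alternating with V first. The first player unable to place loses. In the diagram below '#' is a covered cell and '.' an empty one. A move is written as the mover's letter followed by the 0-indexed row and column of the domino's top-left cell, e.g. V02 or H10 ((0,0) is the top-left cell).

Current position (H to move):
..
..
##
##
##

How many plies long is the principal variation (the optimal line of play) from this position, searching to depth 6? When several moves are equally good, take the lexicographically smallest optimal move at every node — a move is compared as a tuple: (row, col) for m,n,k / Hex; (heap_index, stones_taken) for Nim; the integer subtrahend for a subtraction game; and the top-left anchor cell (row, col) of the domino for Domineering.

ply 1, H at ../../##/##/## | H00=+1→##/../##/##/##*; H10=+1→../##/##/##/##
ply 2: ##/../##/##/## is terminal -1 (V); from ../../##/##/## depth 6

PV length from [../../##/##/##]: 1 ply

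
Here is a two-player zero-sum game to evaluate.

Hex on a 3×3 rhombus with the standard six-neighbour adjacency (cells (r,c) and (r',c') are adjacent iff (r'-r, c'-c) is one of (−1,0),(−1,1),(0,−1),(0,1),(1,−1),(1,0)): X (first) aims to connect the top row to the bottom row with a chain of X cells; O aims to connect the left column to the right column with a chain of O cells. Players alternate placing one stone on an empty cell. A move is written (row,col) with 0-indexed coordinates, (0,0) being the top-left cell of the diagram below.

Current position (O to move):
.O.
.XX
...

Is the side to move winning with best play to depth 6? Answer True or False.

O winning at [.O./.XX/...]: True

p1 O@[.O./.XX/...]: (0,0)[OO./.XX/...]-1 (0,2)[.OO/.XX/...]+1* (1,0)[.O./OXX/...]-1 (2,0)[.O./.XX/O..]-1 (2,1)[.O./.XX/.O.]-1 (2,2)[.O./.XX/..O]-1
p2 X@[.OO/.XX/...]: (0,0)[XOO/.XX/...]-1* (1,0)[.OO/XXX/...]-1 (2,0)[.OO/.XX/X..]-1 (2,1)[.OO/.XX/.X.]-1 (2,2)[.OO/.XX/..X]-1
p3 O@[XOO/.XX/...]: (1,0)[XOO/OXX/...]+1* (2,0)[XOO/.XX/O..]-1 (2,1)[XOO/.XX/.O.]-1 (2,2)[XOO/.XX/..O]-1
p4 X@[XOO/OXX/...] terminal -1; root [.O./.XX/...] d6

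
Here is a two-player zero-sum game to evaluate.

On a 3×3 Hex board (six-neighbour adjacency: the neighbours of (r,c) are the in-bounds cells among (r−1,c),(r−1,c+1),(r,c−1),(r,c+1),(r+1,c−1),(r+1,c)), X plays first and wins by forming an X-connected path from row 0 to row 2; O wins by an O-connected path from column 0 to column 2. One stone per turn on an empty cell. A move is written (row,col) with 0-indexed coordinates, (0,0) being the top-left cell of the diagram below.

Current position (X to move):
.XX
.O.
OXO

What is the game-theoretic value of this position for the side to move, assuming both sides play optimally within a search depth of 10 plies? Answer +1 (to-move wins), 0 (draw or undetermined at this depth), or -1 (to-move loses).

value(.XX/.O./OXO, X) = +1

[.XX/.O./OXO] X move#1: (0,0):-1/XXX/.O./OXO, (1,0):-1/.XX/XO./OXO, (1,2):+1/.XX/.OX/OXO*
[.XX/.OX/OXO] end (terminal -1, O#2); searched .XX/.O./OXO to 10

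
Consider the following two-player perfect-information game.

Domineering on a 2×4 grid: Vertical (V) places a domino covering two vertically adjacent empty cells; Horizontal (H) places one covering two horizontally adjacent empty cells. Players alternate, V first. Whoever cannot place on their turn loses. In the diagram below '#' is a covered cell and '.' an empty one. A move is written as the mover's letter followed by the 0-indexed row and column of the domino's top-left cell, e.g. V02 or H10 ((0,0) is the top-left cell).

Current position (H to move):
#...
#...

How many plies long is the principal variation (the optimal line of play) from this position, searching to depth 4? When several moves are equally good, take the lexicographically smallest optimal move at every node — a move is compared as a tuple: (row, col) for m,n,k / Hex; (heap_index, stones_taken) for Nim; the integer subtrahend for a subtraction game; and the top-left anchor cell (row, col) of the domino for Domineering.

PV length from [#.../#...]: 3 plies

p1 H@[#.../#...]: H01[###./#...]+1* H02[#.##/#...]+1 H11[#.../###.]+1 H12[#.../#.##]+1
p2 V@[###./#...]: V03[####/#..#]-1*
p3 H@[####/#..#]: H11[####/####]+1*
p4 V@[####/####] terminal -1; root [#.../#...] d4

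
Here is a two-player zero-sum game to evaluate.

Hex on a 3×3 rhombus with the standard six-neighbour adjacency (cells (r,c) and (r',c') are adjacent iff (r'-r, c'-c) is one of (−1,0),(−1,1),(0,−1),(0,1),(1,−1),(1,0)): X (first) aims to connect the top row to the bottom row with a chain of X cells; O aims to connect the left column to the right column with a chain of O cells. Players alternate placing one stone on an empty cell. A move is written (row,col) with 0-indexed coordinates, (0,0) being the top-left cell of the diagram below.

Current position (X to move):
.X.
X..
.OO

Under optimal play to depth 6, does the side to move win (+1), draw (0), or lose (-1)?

ply 1, X at .X./X../.OO | (0,0)=-1→XX./X../.OO; (0,2)=-1→.XX/X../.OO; (1,1)=-1→.X./XX./.OO; (1,2)=-1→.X./X.X/.OO; (2,0)=+1→.X./X../XOO*
ply 2: .X./X../XOO is terminal -1 (O); from .X./X../.OO depth 6

value(.X./X../.OO, X) = +1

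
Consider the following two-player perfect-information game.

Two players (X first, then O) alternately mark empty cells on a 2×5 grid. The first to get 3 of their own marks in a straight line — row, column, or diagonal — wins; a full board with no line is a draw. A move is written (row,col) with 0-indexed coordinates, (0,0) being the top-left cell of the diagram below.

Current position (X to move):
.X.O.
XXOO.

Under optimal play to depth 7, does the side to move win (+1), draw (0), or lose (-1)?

p1 X@[.X.O./XXOO.]: (0,0)[XX.O./XXOO.]-1 (0,2)[.XXO./XXOO.]-1 (0,4)[.X.OX/XXOO.]-1 (1,4)[.X.O./XXOOX]+0*
p2 O@[.X.O./XXOOX]: (0,0)[OX.O./XXOOX]+0* (0,2)[.XOO./XXOOX]+0 (0,4)[.X.OO/XXOOX]+0
p3 X@[OX.O./XXOOX]: (0,2)[OXXO./XXOOX]+0* (0,4)[OX.OX/XXOOX]+0
p4 O@[OXXO./XXOOX]: (0,4)[OXXOO/XXOOX]+0*
p5 X@[OXXOO/XXOOX] terminal +0; root [.X.O./XXOO.] d7

value(.X.O./XXOO., X) = 0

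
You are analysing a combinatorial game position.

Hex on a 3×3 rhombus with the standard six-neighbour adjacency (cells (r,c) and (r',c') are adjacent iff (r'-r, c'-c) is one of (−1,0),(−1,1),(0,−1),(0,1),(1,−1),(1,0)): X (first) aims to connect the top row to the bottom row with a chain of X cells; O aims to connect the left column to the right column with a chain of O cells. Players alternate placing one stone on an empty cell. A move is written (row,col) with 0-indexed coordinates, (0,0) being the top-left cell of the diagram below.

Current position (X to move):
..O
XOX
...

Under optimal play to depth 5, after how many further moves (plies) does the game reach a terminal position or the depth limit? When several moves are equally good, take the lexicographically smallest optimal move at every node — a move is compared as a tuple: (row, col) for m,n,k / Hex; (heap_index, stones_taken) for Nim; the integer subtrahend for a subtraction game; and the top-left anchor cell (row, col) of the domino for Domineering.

PV length from [..O/XOX/...]: 3 plies

p1 X@[..O/XOX/...]: (0,0)[X.O/XOX/...]-1 (0,1)[.XO/XOX/...]-1 (2,0)[..O/XOX/X..]+1* (2,1)[..O/XOX/.X.]-1 (2,2)[..O/XOX/..X]-1
p2 O@[..O/XOX/X..]: (0,0)[O.O/XOX/X..]-1* (0,1)[.OO/XOX/X..]-1 (2,1)[..O/XOX/XO.]-1 (2,2)[..O/XOX/X.O]-1
p3 X@[O.O/XOX/X..]: (0,1)[OXO/XOX/X..]+1* (2,1)[O.O/XOX/XX.]-1 (2,2)[O.O/XOX/X.X]-1
p4 O@[OXO/XOX/X..] terminal -1; root [..O/XOX/...] d5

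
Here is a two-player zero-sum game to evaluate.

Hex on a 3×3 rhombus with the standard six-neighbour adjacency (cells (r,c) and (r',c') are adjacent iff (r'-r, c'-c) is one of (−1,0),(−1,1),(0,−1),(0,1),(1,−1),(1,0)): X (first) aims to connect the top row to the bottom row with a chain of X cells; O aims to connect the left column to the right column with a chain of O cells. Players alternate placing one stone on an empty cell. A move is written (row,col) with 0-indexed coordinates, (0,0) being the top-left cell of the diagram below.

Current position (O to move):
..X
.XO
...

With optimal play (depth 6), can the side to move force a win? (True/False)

O winning at [..X/.XO/...]: False

[..X/.XO/...] O move#1: (0,0):-1/O.X/.XO/...*, (0,1):-1/.OX/.XO/..., (1,0):-1/..X/OXO/..., (2,0):-1/..X/.XO/O.., (2,1):-1/..X/.XO/.O., (2,2):-1/..X/.XO/..O
[O.X/.XO/...] X move#2: (0,1):+1/OXX/.XO/...*, (1,0):+1/O.X/XXO/..., (2,0):+1/O.X/.XO/X.., (2,1):+1/O.X/.XO/.X., (2,2):+1/O.X/.XO/..X
[OXX/.XO/...] O move#3: (1,0):-1/OXX/OXO/...*, (2,0):-1/OXX/.XO/O.., (2,1):-1/OXX/.XO/.O., (2,2):-1/OXX/.XO/..O
[OXX/OXO/...] X move#4: (2,0):+1/OXX/OXO/X..*, (2,1):+1/OXX/OXO/.X., (2,2):+1/OXX/OXO/..X
[OXX/OXO/X..] end (terminal -1, O#5); searched ..X/.XO/... to 6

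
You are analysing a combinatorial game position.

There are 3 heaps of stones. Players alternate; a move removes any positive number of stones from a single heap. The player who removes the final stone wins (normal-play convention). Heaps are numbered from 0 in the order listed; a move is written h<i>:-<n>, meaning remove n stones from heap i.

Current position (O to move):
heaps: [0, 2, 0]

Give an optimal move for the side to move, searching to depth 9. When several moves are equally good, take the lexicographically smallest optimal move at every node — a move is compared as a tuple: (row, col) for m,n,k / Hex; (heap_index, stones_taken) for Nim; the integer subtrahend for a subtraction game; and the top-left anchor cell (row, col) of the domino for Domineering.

O's best at [(0,2,0)]: h1:-2

p1 O@[(0,2,0)]: h1:-1[(0,1,0)]-1 h1:-2[(0,0,0)]+1*
p2 X@[(0,0,0)] terminal -1; root [(0,2,0)] d9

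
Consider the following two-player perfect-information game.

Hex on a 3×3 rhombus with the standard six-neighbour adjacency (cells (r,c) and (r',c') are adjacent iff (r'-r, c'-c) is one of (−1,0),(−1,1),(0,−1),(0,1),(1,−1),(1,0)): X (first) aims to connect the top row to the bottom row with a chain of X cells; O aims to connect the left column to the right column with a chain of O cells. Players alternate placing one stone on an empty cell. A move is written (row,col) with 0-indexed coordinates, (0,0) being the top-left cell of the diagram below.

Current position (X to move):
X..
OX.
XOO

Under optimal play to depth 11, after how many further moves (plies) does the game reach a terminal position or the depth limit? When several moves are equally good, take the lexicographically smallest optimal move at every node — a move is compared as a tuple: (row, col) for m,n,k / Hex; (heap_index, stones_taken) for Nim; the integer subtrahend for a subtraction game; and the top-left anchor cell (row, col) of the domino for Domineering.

PV length from [X../OX./XOO]: 1 ply

ply 1, X at X../OX./XOO | (0,1)=+1→XX./OX./XOO*; (0,2)=+1→X.X/OX./XOO; (1,2)=+1→X../OXX/XOO
ply 2: XX./OX./XOO is terminal -1 (O); from X../OX./XOO depth 11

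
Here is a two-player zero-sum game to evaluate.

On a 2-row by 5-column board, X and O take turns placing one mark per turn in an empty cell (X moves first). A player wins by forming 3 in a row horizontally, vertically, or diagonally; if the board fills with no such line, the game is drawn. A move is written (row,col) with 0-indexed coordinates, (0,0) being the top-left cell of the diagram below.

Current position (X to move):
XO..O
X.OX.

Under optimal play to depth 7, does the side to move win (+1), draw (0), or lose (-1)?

value(XO..O/X.OX., X) = 0

[XO..O/X.OX.] X move#1: (0,2):+0/XOX.O/X.OX.*, (0,3):+0/XO.XO/X.OX., (1,1):+0/XO..O/XXOX., (1,4):+0/XO..O/X.OXX
[XOX.O/X.OX.] O move#2: (0,3):+0/XOXOO/X.OX.*, (1,1):+0/XOX.O/XOOX., (1,4):+0/XOX.O/X.OXO
[XOXOO/X.OX.] X move#3: (1,1):+0/XOXOO/XXOX.*, (1,4):+0/XOXOO/X.OXX
[XOXOO/XXOX.] O move#4: (1,4):+0/XOXOO/XXOXO*
[XOXOO/XXOXO] end (terminal +0, X#5); searched XO..O/X.OX. to 7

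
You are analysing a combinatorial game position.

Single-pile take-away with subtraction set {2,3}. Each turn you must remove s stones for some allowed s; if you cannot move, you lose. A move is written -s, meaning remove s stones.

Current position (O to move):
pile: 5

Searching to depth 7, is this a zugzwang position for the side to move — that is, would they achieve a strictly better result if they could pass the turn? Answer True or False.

[5] O move#1: -2:-1/3*, -3:-1/2
[3] X move#2: -2:+1/1*, -3:+1/0
[1] end (terminal -1, O#3); searched 5 to 7
if O skipped the turn, X would face:
~ [5] X move#1: -2:-1/3*, -3:-1/2
~ [3] O move#2: -2:+1/1*, -3:+1/0
~ [1] end (terminal -1, X#3); searched 5 to 7
compare (O): move=-1 vs pass=+1

zugzwang(5, O) = True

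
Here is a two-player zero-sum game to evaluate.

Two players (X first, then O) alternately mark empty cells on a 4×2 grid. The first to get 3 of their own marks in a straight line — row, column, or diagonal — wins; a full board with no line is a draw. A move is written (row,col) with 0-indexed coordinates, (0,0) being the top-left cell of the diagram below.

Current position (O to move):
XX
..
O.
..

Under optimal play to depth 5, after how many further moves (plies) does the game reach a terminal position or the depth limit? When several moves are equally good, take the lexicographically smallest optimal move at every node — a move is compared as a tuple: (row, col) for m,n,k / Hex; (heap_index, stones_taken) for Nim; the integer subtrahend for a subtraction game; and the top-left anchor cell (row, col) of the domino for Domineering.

PV length from [XX/../O./..]: 5 plies

[XX/../O./..] O move#1: (1,0):+0/XX/O./O./..*, (1,1):+0/XX/.O/O./.., (2,1):+0/XX/../OO/.., (3,0):+0/XX/../O./O., (3,1):+0/XX/../O./.O
[XX/O./O./..] X move#2: (1,1):-1/XX/OX/O./.., (2,1):-1/XX/O./OX/.., (3,0):+0/XX/O./O./X.*, (3,1):-1/XX/O./O./.X
[XX/O./O./X.] O move#3: (1,1):+0/XX/OO/O./X.*, (2,1):+0/XX/O./OO/X., (3,1):+0/XX/O./O./XO
[XX/OO/O./X.] X move#4: (2,1):+0/XX/OO/OX/X.*, (3,1):+0/XX/OO/O./XX
[XX/OO/OX/X.] O move#5: (3,1):+0/XX/OO/OX/XO*
[XX/OO/OX/XO] end (terminal +0, X#6); searched XX/../O./.. to 5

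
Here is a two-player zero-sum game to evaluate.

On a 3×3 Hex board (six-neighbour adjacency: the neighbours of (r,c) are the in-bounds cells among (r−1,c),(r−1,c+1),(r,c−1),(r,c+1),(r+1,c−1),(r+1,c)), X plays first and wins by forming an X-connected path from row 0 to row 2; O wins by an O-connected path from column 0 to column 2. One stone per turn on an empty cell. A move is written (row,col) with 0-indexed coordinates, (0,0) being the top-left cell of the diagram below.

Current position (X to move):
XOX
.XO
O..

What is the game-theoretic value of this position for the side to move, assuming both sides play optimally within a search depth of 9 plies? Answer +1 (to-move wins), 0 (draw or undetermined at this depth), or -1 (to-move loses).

ply 1, X at XOX/.XO/O.. | (1,0)=-1→XOX/XXO/O..; (2,1)=+1→XOX/.XO/OX.*; (2,2)=-1→XOX/.XO/O.X
ply 2: XOX/.XO/OX. is terminal -1 (O); from XOX/.XO/O.. depth 9

value(XOX/.XO/O.., X) = +1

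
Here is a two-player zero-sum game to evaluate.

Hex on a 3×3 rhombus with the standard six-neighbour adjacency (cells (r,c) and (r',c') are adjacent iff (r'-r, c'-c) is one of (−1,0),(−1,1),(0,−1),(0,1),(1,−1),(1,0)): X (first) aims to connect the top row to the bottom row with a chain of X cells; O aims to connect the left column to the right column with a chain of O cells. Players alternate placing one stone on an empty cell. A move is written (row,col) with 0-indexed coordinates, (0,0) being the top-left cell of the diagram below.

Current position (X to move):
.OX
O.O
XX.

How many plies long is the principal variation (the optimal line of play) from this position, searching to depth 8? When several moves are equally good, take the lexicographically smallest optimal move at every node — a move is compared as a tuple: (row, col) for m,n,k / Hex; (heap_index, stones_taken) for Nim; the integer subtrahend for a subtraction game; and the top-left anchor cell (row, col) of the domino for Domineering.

[.OX/O.O/XX.] X move#1: (0,0):-1/XOX/O.O/XX., (1,1):+1/.OX/OXO/XX.*, (2,2):-1/.OX/O.O/XXX
[.OX/OXO/XX.] end (terminal -1, O#2); searched .OX/O.O/XX. to 8

PV length from [.OX/O.O/XX.]: 1 ply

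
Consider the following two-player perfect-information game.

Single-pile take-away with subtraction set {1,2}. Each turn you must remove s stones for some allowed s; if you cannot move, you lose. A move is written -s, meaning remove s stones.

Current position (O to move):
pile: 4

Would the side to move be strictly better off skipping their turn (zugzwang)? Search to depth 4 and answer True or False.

[4] O move#1: -1:+1/3*, -2:-1/2
[3] X move#2: -1:-1/2*, -2:-1/1
[2] O move#3: -1:-1/1, -2:+1/0*
[0] end (terminal -1, X#4); searched 4 to 4
suppose O passes — search the same position with X to move:
pass> [4] X move#1: -1:+1/3*, -2:-1/2
pass> [3] O move#2: -1:-1/2*, -2:-1/1
pass> [2] X move#3: -1:-1/1, -2:+1/0*
pass> [0] end (terminal -1, O#4); searched 4 to 4
for O: play +1, pass -1

zugzwang(4, O) = False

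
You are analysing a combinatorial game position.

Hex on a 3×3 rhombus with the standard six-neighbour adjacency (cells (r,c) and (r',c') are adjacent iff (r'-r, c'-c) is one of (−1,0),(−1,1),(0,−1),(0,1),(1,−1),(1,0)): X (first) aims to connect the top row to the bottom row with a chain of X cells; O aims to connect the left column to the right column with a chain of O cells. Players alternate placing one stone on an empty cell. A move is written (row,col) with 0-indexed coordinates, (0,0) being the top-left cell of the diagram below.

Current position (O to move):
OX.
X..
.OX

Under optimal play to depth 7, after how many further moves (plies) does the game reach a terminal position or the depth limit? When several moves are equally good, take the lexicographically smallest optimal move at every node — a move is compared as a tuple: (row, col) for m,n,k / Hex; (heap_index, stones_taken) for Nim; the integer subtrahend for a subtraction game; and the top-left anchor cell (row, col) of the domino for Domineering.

PV length from [OX./X../.OX]: 4 plies

[OX./X../.OX] O move#1: (0,2):-1/OXO/X../.OX*, (1,1):-1/OX./XO./.OX, (1,2):-1/OX./X.O/.OX, (2,0):-1/OX./X../OOX
[OXO/X../.OX] X move#2: (1,1):+1/OXO/XX./.OX*, (1,2):+1/OXO/X.X/.OX, (2,0):+1/OXO/X../XOX
[OXO/XX./.OX] O move#3: (1,2):-1/OXO/XXO/.OX*, (2,0):-1/OXO/XX./OOX
[OXO/XXO/.OX] X move#4: (2,0):+1/OXO/XXO/XOX*
[OXO/XXO/XOX] end (terminal -1, O#5); searched OX./X../.OX to 7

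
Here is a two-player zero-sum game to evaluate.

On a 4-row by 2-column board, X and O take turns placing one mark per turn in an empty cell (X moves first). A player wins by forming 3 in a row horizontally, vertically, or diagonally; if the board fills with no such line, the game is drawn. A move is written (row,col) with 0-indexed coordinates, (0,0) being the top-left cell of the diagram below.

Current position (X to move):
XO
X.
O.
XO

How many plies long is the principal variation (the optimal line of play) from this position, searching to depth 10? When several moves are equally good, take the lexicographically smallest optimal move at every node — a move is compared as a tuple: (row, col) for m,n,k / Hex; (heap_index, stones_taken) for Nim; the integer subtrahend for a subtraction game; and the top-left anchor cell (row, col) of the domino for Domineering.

p1 X@[XO/X./O./XO]: (1,1)[XO/XX/O./XO]+0* (2,1)[XO/X./OX/XO]+0
p2 O@[XO/XX/O./XO]: (2,1)[XO/XX/OO/XO]+0*
p3 X@[XO/XX/OO/XO] terminal +0; root [XO/X./O./XO] d10

PV length from [XO/X./O./XO]: 2 plies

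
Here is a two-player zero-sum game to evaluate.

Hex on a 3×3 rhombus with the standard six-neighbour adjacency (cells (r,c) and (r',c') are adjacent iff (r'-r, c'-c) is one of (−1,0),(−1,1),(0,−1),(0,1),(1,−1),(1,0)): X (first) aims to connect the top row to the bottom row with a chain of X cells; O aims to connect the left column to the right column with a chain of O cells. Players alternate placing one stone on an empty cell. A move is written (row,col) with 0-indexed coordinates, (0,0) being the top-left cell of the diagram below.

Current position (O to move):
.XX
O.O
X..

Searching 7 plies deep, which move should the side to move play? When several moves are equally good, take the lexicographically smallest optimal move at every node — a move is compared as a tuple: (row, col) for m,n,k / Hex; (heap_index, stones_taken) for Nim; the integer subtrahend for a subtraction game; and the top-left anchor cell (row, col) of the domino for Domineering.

p1 O@[.XX/O.O/X..]: (0,0)[OXX/O.O/X..]-1 (1,1)[.XX/OOO/X..]+1* (2,1)[.XX/O.O/XO.]-1 (2,2)[.XX/O.O/X.O]-1
p2 X@[.XX/OOO/X..] terminal -1; root [.XX/O.O/X..] d7

O's best at [.XX/O.O/X..]: (1,1)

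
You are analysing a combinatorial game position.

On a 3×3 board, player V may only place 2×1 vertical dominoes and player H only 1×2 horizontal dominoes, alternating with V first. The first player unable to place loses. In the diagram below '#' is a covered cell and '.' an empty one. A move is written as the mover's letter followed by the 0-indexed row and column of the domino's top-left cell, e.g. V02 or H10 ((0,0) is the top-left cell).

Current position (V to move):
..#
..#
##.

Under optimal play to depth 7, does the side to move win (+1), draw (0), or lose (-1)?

value(..#/..#/##., V) = +1

p1 V@[..#/..#/##.]: V00[#.#/#.#/##.]+1* V01[.##/.##/##.]+1
p2 H@[#.#/#.#/##.] terminal -1; root [..#/..#/##.] d7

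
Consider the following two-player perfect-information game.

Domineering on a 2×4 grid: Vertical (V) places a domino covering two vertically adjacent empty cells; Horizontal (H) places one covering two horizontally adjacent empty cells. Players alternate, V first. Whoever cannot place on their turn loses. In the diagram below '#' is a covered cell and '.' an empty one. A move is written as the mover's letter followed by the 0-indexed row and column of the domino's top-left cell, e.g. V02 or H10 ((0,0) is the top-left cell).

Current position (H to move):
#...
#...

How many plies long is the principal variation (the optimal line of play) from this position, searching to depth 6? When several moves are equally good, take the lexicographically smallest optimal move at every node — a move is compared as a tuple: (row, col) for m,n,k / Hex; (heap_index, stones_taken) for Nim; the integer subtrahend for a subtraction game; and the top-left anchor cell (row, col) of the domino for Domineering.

PV length from [#.../#...]: 3 plies

p1 H@[#.../#...]: H01[###./#...]+1* H02[#.##/#...]+1 H11[#.../###.]+1 H12[#.../#.##]+1
p2 V@[###./#...]: V03[####/#..#]-1*
p3 H@[####/#..#]: H11[####/####]+1*
p4 V@[####/####] terminal -1; root [#.../#...] d6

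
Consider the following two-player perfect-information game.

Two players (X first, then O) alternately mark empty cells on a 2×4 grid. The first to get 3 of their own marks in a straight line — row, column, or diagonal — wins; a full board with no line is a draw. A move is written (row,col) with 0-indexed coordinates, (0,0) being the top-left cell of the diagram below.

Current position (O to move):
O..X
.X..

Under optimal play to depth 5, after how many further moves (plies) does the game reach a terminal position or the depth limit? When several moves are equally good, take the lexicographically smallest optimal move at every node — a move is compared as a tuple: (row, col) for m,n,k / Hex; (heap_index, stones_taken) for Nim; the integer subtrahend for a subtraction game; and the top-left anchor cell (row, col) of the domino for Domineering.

PV length from [O..X/.X..]: 5 plies

[O..X/.X..] O move#1: (0,1):+0/OO.X/.X..*, (0,2):+0/O.OX/.X.., (1,0):+0/O..X/OX.., (1,2):+0/O..X/.XO., (1,3):+0/O..X/.X.O
[OO.X/.X..] X move#2: (0,2):+0/OOXX/.X..*, (1,0):-1/OO.X/XX.., (1,2):-1/OO.X/.XX., (1,3):-1/OO.X/.X.X
[OOXX/.X..] O move#3: (1,0):+0/OOXX/OX..*, (1,2):+0/OOXX/.XO., (1,3):+0/OOXX/.X.O
[OOXX/OX..] X move#4: (1,2):+0/OOXX/OXX.*, (1,3):+0/OOXX/OX.X
[OOXX/OXX.] O move#5: (1,3):+0/OOXX/OXXO*
[OOXX/OXXO] end (terminal +0, X#6); searched O..X/.X.. to 5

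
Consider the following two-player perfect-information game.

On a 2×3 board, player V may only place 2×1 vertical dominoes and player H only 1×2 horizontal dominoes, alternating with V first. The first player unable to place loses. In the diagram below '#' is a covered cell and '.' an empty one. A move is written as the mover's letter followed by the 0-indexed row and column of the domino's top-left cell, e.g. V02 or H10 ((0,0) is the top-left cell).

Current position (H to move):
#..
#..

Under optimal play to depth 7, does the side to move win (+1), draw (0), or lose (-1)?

p1 H@[#../#..]: H01[###/#..]+1* H11[#../###]+1
p2 V@[###/#..] terminal -1; root [#../#..] d7

value(#../#.., H) = +1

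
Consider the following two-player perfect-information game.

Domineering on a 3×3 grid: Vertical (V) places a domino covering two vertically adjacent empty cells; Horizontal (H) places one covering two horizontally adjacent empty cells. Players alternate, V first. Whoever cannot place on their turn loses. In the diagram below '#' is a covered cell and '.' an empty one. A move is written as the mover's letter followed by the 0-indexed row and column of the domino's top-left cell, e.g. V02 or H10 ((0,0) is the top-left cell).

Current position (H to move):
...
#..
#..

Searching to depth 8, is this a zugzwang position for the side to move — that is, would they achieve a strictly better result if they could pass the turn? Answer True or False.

ply 1, H at .../#../#.. | H00=-1→##./#../#..; H01=-1→.##/#../#..; H11=+1→.../###/#..*; H21=-1→.../#../###
ply 2: .../###/#.. is terminal -1 (V); from .../#../#.. depth 8
pass branch (V moves first from the same position):
  | ply 1, V at .../#../#.. | V01=+1→.#./##./#..*; V02=+1→..#/#.#/#..; V11=+1→.../##./##.; V12=+1→.../#.#/#.#
  | ply 2, H at .#./##./#.. | H21=-1→.#./##./###*
  | ply 3, V at .#./##./### | V02=+1→.##/###/###*
  | ply 4: .##/###/### is terminal -1 (H); from .../#../#.. depth 8
H moving scores +1; H passing scores -1

zugzwang(.../#../#.., H) = False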